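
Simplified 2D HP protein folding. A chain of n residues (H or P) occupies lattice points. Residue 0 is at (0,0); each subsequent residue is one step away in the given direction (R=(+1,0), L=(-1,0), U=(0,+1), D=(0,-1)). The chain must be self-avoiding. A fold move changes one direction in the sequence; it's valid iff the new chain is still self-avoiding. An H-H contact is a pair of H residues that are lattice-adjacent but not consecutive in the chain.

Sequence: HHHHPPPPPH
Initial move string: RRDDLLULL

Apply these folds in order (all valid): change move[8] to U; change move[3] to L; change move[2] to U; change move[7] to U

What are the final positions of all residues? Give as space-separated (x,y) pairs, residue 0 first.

Initial moves: RRDDLLULL
Fold: move[8]->U => RRDDLLULU (positions: [(0, 0), (1, 0), (2, 0), (2, -1), (2, -2), (1, -2), (0, -2), (0, -1), (-1, -1), (-1, 0)])
Fold: move[3]->L => RRDLLLULU (positions: [(0, 0), (1, 0), (2, 0), (2, -1), (1, -1), (0, -1), (-1, -1), (-1, 0), (-2, 0), (-2, 1)])
Fold: move[2]->U => RRULLLULU (positions: [(0, 0), (1, 0), (2, 0), (2, 1), (1, 1), (0, 1), (-1, 1), (-1, 2), (-2, 2), (-2, 3)])
Fold: move[7]->U => RRULLLUUU (positions: [(0, 0), (1, 0), (2, 0), (2, 1), (1, 1), (0, 1), (-1, 1), (-1, 2), (-1, 3), (-1, 4)])

Answer: (0,0) (1,0) (2,0) (2,1) (1,1) (0,1) (-1,1) (-1,2) (-1,3) (-1,4)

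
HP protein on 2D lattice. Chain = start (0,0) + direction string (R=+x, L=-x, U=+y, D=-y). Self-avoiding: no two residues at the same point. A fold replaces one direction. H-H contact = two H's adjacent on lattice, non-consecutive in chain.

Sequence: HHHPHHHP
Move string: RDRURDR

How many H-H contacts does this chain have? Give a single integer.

Answer: 1

Derivation:
Positions: [(0, 0), (1, 0), (1, -1), (2, -1), (2, 0), (3, 0), (3, -1), (4, -1)]
H-H contact: residue 1 @(1,0) - residue 4 @(2, 0)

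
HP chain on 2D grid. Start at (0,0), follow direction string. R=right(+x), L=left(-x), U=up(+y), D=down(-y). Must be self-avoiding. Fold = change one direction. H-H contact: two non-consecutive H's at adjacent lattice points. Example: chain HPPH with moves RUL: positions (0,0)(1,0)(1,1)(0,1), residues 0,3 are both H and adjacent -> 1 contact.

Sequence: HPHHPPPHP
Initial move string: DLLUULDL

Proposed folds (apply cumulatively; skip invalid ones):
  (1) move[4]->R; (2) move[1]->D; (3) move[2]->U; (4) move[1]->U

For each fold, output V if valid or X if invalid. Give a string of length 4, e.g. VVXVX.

Answer: XVXX

Derivation:
Initial: DLLUULDL -> [(0, 0), (0, -1), (-1, -1), (-2, -1), (-2, 0), (-2, 1), (-3, 1), (-3, 0), (-4, 0)]
Fold 1: move[4]->R => DLLURLDL INVALID (collision), skipped
Fold 2: move[1]->D => DDLUULDL VALID
Fold 3: move[2]->U => DDUUULDL INVALID (collision), skipped
Fold 4: move[1]->U => DULUULDL INVALID (collision), skipped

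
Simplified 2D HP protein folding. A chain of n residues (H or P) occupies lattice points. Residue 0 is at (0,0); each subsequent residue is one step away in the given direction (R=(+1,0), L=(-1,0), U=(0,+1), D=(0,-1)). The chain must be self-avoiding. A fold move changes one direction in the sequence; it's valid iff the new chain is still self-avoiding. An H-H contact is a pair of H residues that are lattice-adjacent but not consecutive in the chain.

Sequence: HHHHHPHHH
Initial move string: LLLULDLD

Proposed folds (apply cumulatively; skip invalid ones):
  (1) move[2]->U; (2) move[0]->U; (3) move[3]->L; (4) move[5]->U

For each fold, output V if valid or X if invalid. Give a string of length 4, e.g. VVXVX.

Answer: VVVV

Derivation:
Initial: LLLULDLD -> [(0, 0), (-1, 0), (-2, 0), (-3, 0), (-3, 1), (-4, 1), (-4, 0), (-5, 0), (-5, -1)]
Fold 1: move[2]->U => LLUULDLD VALID
Fold 2: move[0]->U => ULUULDLD VALID
Fold 3: move[3]->L => ULULLDLD VALID
Fold 4: move[5]->U => ULULLULD VALID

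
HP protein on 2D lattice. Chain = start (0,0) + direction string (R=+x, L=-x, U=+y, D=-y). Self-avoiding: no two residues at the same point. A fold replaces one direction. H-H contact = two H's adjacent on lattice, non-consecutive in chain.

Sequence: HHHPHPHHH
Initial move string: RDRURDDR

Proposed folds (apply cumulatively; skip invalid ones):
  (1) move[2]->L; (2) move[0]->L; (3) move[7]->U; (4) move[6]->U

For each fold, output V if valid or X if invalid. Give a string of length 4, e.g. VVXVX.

Answer: XXXX

Derivation:
Initial: RDRURDDR -> [(0, 0), (1, 0), (1, -1), (2, -1), (2, 0), (3, 0), (3, -1), (3, -2), (4, -2)]
Fold 1: move[2]->L => RDLURDDR INVALID (collision), skipped
Fold 2: move[0]->L => LDRURDDR INVALID (collision), skipped
Fold 3: move[7]->U => RDRURDDU INVALID (collision), skipped
Fold 4: move[6]->U => RDRURDUR INVALID (collision), skipped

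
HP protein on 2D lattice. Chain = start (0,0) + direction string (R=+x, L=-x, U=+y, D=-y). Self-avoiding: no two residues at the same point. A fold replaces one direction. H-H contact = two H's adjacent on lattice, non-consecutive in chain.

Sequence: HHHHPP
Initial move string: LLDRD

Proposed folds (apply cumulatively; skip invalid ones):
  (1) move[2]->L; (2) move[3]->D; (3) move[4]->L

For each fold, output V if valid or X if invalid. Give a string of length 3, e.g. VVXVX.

Answer: XVV

Derivation:
Initial: LLDRD -> [(0, 0), (-1, 0), (-2, 0), (-2, -1), (-1, -1), (-1, -2)]
Fold 1: move[2]->L => LLLRD INVALID (collision), skipped
Fold 2: move[3]->D => LLDDD VALID
Fold 3: move[4]->L => LLDDL VALID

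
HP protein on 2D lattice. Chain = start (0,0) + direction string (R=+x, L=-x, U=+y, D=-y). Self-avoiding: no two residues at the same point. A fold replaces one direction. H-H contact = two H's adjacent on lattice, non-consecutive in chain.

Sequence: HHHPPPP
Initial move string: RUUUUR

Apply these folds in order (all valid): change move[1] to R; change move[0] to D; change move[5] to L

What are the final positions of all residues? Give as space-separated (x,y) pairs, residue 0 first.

Answer: (0,0) (0,-1) (1,-1) (1,0) (1,1) (1,2) (0,2)

Derivation:
Initial moves: RUUUUR
Fold: move[1]->R => RRUUUR (positions: [(0, 0), (1, 0), (2, 0), (2, 1), (2, 2), (2, 3), (3, 3)])
Fold: move[0]->D => DRUUUR (positions: [(0, 0), (0, -1), (1, -1), (1, 0), (1, 1), (1, 2), (2, 2)])
Fold: move[5]->L => DRUUUL (positions: [(0, 0), (0, -1), (1, -1), (1, 0), (1, 1), (1, 2), (0, 2)])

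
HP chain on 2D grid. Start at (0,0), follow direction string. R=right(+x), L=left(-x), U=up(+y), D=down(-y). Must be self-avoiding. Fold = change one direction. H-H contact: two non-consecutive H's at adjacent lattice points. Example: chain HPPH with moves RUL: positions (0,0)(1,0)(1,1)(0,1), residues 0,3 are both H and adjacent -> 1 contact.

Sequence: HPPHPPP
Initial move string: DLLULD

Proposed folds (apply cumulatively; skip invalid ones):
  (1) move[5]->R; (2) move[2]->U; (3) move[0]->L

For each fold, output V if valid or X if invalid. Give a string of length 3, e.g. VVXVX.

Initial: DLLULD -> [(0, 0), (0, -1), (-1, -1), (-2, -1), (-2, 0), (-3, 0), (-3, -1)]
Fold 1: move[5]->R => DLLULR INVALID (collision), skipped
Fold 2: move[2]->U => DLUULD VALID
Fold 3: move[0]->L => LLUULD VALID

Answer: XVV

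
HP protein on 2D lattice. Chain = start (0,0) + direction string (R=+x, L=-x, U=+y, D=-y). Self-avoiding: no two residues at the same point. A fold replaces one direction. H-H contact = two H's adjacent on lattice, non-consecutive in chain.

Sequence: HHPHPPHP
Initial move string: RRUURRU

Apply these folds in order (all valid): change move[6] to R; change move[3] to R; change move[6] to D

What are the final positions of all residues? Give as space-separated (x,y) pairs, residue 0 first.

Answer: (0,0) (1,0) (2,0) (2,1) (3,1) (4,1) (5,1) (5,0)

Derivation:
Initial moves: RRUURRU
Fold: move[6]->R => RRUURRR (positions: [(0, 0), (1, 0), (2, 0), (2, 1), (2, 2), (3, 2), (4, 2), (5, 2)])
Fold: move[3]->R => RRURRRR (positions: [(0, 0), (1, 0), (2, 0), (2, 1), (3, 1), (4, 1), (5, 1), (6, 1)])
Fold: move[6]->D => RRURRRD (positions: [(0, 0), (1, 0), (2, 0), (2, 1), (3, 1), (4, 1), (5, 1), (5, 0)])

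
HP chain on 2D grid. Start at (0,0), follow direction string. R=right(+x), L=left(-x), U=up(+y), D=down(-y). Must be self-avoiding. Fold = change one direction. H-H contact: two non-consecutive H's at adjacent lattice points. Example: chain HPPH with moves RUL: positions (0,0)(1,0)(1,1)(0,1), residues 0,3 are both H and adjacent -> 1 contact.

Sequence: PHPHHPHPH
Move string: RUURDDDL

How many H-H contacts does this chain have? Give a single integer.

Positions: [(0, 0), (1, 0), (1, 1), (1, 2), (2, 2), (2, 1), (2, 0), (2, -1), (1, -1)]
H-H contact: residue 1 @(1,0) - residue 6 @(2, 0)
H-H contact: residue 1 @(1,0) - residue 8 @(1, -1)

Answer: 2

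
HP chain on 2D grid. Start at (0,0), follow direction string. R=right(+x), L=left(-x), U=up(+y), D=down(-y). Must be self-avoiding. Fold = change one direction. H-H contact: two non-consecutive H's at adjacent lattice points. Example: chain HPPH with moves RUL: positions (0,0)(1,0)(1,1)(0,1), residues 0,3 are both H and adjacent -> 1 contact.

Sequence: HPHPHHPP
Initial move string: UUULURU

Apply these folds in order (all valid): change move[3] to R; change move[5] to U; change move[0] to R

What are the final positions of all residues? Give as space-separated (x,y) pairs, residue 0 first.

Answer: (0,0) (1,0) (1,1) (1,2) (2,2) (2,3) (2,4) (2,5)

Derivation:
Initial moves: UUULURU
Fold: move[3]->R => UUURURU (positions: [(0, 0), (0, 1), (0, 2), (0, 3), (1, 3), (1, 4), (2, 4), (2, 5)])
Fold: move[5]->U => UUURUUU (positions: [(0, 0), (0, 1), (0, 2), (0, 3), (1, 3), (1, 4), (1, 5), (1, 6)])
Fold: move[0]->R => RUURUUU (positions: [(0, 0), (1, 0), (1, 1), (1, 2), (2, 2), (2, 3), (2, 4), (2, 5)])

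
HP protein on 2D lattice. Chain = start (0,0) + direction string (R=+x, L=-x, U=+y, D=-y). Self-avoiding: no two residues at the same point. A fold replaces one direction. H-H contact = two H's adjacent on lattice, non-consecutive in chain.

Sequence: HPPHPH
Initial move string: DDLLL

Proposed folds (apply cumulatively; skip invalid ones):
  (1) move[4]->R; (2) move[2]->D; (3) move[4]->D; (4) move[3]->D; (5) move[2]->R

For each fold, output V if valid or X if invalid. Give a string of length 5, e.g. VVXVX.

Answer: XVVVV

Derivation:
Initial: DDLLL -> [(0, 0), (0, -1), (0, -2), (-1, -2), (-2, -2), (-3, -2)]
Fold 1: move[4]->R => DDLLR INVALID (collision), skipped
Fold 2: move[2]->D => DDDLL VALID
Fold 3: move[4]->D => DDDLD VALID
Fold 4: move[3]->D => DDDDD VALID
Fold 5: move[2]->R => DDRDD VALID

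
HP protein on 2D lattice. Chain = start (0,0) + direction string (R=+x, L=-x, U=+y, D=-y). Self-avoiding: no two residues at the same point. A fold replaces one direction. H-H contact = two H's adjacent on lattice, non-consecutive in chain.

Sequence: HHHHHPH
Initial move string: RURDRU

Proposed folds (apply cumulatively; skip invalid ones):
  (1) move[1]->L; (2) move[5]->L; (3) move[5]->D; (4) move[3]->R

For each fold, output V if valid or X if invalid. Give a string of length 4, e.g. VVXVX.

Answer: XXVV

Derivation:
Initial: RURDRU -> [(0, 0), (1, 0), (1, 1), (2, 1), (2, 0), (3, 0), (3, 1)]
Fold 1: move[1]->L => RLRDRU INVALID (collision), skipped
Fold 2: move[5]->L => RURDRL INVALID (collision), skipped
Fold 3: move[5]->D => RURDRD VALID
Fold 4: move[3]->R => RURRRD VALID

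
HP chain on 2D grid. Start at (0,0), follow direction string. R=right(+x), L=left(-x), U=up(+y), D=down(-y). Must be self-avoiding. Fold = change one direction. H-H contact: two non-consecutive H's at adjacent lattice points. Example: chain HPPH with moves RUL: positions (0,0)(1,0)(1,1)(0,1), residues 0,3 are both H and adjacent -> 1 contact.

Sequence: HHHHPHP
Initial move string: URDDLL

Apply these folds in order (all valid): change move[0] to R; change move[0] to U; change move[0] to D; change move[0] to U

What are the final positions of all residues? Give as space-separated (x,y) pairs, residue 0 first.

Answer: (0,0) (0,1) (1,1) (1,0) (1,-1) (0,-1) (-1,-1)

Derivation:
Initial moves: URDDLL
Fold: move[0]->R => RRDDLL (positions: [(0, 0), (1, 0), (2, 0), (2, -1), (2, -2), (1, -2), (0, -2)])
Fold: move[0]->U => URDDLL (positions: [(0, 0), (0, 1), (1, 1), (1, 0), (1, -1), (0, -1), (-1, -1)])
Fold: move[0]->D => DRDDLL (positions: [(0, 0), (0, -1), (1, -1), (1, -2), (1, -3), (0, -3), (-1, -3)])
Fold: move[0]->U => URDDLL (positions: [(0, 0), (0, 1), (1, 1), (1, 0), (1, -1), (0, -1), (-1, -1)])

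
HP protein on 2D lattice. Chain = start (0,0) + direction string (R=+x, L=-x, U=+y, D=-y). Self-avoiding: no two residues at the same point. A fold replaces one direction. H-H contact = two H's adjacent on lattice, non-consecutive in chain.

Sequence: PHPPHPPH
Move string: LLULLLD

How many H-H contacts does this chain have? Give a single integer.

Positions: [(0, 0), (-1, 0), (-2, 0), (-2, 1), (-3, 1), (-4, 1), (-5, 1), (-5, 0)]
No H-H contacts found.

Answer: 0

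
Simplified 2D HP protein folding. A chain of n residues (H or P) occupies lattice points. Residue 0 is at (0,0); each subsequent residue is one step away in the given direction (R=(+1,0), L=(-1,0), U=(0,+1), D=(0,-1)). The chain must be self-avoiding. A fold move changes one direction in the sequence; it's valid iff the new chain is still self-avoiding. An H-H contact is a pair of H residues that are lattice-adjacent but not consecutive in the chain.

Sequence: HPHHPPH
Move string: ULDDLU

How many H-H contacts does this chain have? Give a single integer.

Answer: 2

Derivation:
Positions: [(0, 0), (0, 1), (-1, 1), (-1, 0), (-1, -1), (-2, -1), (-2, 0)]
H-H contact: residue 0 @(0,0) - residue 3 @(-1, 0)
H-H contact: residue 3 @(-1,0) - residue 6 @(-2, 0)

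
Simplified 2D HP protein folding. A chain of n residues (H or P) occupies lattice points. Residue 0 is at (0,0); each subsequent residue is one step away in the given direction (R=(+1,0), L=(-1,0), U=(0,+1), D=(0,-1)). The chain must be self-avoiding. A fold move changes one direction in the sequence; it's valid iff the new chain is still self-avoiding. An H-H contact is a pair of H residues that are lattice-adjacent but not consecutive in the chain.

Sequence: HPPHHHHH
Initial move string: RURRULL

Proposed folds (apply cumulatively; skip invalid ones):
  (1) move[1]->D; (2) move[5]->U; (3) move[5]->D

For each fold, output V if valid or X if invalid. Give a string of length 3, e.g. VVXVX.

Answer: XVX

Derivation:
Initial: RURRULL -> [(0, 0), (1, 0), (1, 1), (2, 1), (3, 1), (3, 2), (2, 2), (1, 2)]
Fold 1: move[1]->D => RDRRULL INVALID (collision), skipped
Fold 2: move[5]->U => RURRUUL VALID
Fold 3: move[5]->D => RURRUDL INVALID (collision), skipped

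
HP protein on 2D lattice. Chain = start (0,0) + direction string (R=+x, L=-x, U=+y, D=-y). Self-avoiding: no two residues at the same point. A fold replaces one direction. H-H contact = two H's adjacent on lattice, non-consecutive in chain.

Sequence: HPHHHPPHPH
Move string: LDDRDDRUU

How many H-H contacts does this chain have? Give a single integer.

Answer: 1

Derivation:
Positions: [(0, 0), (-1, 0), (-1, -1), (-1, -2), (0, -2), (0, -3), (0, -4), (1, -4), (1, -3), (1, -2)]
H-H contact: residue 4 @(0,-2) - residue 9 @(1, -2)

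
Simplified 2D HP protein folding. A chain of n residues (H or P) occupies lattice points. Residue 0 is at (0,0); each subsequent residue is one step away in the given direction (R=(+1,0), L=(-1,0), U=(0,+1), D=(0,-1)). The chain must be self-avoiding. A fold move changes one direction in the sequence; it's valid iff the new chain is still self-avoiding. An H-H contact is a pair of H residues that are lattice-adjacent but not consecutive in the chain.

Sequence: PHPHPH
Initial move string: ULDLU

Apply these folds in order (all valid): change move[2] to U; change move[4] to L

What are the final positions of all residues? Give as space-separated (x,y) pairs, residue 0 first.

Initial moves: ULDLU
Fold: move[2]->U => ULULU (positions: [(0, 0), (0, 1), (-1, 1), (-1, 2), (-2, 2), (-2, 3)])
Fold: move[4]->L => ULULL (positions: [(0, 0), (0, 1), (-1, 1), (-1, 2), (-2, 2), (-3, 2)])

Answer: (0,0) (0,1) (-1,1) (-1,2) (-2,2) (-3,2)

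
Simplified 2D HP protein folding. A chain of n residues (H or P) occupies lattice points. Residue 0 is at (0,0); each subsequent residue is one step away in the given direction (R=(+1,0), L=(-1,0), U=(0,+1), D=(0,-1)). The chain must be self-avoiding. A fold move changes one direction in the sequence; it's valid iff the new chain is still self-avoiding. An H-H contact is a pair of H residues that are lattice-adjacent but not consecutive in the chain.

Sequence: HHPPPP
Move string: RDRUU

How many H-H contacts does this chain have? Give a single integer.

Positions: [(0, 0), (1, 0), (1, -1), (2, -1), (2, 0), (2, 1)]
No H-H contacts found.

Answer: 0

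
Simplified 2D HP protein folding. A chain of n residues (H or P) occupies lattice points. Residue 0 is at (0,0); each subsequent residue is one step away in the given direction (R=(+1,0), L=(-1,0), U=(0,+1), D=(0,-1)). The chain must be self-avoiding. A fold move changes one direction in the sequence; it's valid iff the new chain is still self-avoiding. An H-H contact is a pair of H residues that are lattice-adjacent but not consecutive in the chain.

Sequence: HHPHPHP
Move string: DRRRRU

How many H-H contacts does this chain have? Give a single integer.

Positions: [(0, 0), (0, -1), (1, -1), (2, -1), (3, -1), (4, -1), (4, 0)]
No H-H contacts found.

Answer: 0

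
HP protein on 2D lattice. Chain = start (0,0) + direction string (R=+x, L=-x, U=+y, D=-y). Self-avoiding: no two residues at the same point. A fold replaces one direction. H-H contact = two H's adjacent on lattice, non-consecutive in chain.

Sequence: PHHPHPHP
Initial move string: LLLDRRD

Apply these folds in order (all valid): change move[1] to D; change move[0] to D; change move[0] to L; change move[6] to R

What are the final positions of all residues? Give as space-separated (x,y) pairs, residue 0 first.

Answer: (0,0) (-1,0) (-1,-1) (-2,-1) (-2,-2) (-1,-2) (0,-2) (1,-2)

Derivation:
Initial moves: LLLDRRD
Fold: move[1]->D => LDLDRRD (positions: [(0, 0), (-1, 0), (-1, -1), (-2, -1), (-2, -2), (-1, -2), (0, -2), (0, -3)])
Fold: move[0]->D => DDLDRRD (positions: [(0, 0), (0, -1), (0, -2), (-1, -2), (-1, -3), (0, -3), (1, -3), (1, -4)])
Fold: move[0]->L => LDLDRRD (positions: [(0, 0), (-1, 0), (-1, -1), (-2, -1), (-2, -2), (-1, -2), (0, -2), (0, -3)])
Fold: move[6]->R => LDLDRRR (positions: [(0, 0), (-1, 0), (-1, -1), (-2, -1), (-2, -2), (-1, -2), (0, -2), (1, -2)])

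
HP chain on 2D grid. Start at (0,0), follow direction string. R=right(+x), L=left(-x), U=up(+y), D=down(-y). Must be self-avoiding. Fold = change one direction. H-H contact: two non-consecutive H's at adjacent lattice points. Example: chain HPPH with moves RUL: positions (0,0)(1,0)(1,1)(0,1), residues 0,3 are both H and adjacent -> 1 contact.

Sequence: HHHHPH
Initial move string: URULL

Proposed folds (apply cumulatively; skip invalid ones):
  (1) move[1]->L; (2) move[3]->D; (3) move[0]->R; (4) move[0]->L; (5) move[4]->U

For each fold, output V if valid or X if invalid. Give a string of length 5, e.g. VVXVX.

Initial: URULL -> [(0, 0), (0, 1), (1, 1), (1, 2), (0, 2), (-1, 2)]
Fold 1: move[1]->L => ULULL VALID
Fold 2: move[3]->D => ULUDL INVALID (collision), skipped
Fold 3: move[0]->R => RLULL INVALID (collision), skipped
Fold 4: move[0]->L => LLULL VALID
Fold 5: move[4]->U => LLULU VALID

Answer: VXXVV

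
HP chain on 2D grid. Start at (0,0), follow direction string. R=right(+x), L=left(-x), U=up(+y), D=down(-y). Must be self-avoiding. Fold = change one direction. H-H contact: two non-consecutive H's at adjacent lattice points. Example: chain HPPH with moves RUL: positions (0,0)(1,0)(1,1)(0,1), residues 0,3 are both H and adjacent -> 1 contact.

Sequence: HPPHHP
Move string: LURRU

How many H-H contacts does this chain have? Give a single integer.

Answer: 1

Derivation:
Positions: [(0, 0), (-1, 0), (-1, 1), (0, 1), (1, 1), (1, 2)]
H-H contact: residue 0 @(0,0) - residue 3 @(0, 1)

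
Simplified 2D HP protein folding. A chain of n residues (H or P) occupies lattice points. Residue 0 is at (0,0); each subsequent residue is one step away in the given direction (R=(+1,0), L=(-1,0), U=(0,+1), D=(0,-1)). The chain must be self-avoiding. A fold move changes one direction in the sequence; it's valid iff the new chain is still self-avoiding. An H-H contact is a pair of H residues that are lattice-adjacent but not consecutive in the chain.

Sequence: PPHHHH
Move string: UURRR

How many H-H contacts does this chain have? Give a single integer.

Answer: 0

Derivation:
Positions: [(0, 0), (0, 1), (0, 2), (1, 2), (2, 2), (3, 2)]
No H-H contacts found.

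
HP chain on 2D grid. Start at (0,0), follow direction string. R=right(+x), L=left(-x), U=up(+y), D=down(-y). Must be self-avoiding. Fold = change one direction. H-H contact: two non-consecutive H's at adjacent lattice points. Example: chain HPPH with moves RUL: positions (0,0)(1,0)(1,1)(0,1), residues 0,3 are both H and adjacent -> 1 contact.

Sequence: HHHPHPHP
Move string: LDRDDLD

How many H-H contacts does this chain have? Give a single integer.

Answer: 0

Derivation:
Positions: [(0, 0), (-1, 0), (-1, -1), (0, -1), (0, -2), (0, -3), (-1, -3), (-1, -4)]
No H-H contacts found.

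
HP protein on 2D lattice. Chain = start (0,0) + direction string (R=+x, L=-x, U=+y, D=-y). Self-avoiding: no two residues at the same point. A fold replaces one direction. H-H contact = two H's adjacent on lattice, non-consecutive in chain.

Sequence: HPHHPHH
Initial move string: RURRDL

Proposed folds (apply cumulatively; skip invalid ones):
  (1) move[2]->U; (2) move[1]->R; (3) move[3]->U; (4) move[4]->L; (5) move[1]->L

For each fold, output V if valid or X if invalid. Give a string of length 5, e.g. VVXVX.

Answer: XVXXX

Derivation:
Initial: RURRDL -> [(0, 0), (1, 0), (1, 1), (2, 1), (3, 1), (3, 0), (2, 0)]
Fold 1: move[2]->U => RUURDL INVALID (collision), skipped
Fold 2: move[1]->R => RRRRDL VALID
Fold 3: move[3]->U => RRRUDL INVALID (collision), skipped
Fold 4: move[4]->L => RRRRLL INVALID (collision), skipped
Fold 5: move[1]->L => RLRRDL INVALID (collision), skipped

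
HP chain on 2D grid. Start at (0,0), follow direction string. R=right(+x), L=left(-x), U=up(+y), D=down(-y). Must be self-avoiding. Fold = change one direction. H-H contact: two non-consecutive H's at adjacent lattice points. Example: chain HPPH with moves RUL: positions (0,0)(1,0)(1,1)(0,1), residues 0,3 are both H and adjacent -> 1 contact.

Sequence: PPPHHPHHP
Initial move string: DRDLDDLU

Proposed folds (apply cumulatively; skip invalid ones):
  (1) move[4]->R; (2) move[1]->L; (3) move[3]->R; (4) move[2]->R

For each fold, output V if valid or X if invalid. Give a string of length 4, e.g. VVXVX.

Answer: XVVX

Derivation:
Initial: DRDLDDLU -> [(0, 0), (0, -1), (1, -1), (1, -2), (0, -2), (0, -3), (0, -4), (-1, -4), (-1, -3)]
Fold 1: move[4]->R => DRDLRDLU INVALID (collision), skipped
Fold 2: move[1]->L => DLDLDDLU VALID
Fold 3: move[3]->R => DLDRDDLU VALID
Fold 4: move[2]->R => DLRRDDLU INVALID (collision), skipped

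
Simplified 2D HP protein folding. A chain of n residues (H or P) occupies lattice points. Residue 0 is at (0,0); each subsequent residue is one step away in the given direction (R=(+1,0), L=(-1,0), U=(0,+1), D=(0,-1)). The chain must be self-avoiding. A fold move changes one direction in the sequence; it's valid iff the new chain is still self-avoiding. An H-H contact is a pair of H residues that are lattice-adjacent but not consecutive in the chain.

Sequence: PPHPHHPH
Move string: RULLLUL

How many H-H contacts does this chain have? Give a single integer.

Answer: 0

Derivation:
Positions: [(0, 0), (1, 0), (1, 1), (0, 1), (-1, 1), (-2, 1), (-2, 2), (-3, 2)]
No H-H contacts found.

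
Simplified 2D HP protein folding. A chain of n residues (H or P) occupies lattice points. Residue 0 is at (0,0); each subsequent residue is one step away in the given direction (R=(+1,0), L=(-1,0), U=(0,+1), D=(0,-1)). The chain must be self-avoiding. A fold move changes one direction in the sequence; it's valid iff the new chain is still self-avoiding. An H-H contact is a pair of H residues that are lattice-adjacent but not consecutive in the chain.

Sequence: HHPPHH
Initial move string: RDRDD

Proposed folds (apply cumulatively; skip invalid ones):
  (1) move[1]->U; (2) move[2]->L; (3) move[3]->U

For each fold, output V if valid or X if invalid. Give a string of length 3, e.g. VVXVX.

Answer: VXX

Derivation:
Initial: RDRDD -> [(0, 0), (1, 0), (1, -1), (2, -1), (2, -2), (2, -3)]
Fold 1: move[1]->U => RURDD VALID
Fold 2: move[2]->L => RULDD INVALID (collision), skipped
Fold 3: move[3]->U => RURUD INVALID (collision), skipped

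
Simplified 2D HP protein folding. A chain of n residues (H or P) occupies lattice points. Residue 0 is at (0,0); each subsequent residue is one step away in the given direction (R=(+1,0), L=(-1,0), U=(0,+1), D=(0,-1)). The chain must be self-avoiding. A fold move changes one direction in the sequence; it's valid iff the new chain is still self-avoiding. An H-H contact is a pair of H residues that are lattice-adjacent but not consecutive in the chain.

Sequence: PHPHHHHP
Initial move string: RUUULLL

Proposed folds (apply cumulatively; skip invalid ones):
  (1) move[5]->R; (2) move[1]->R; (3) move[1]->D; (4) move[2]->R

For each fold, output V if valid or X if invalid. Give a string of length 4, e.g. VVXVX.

Answer: XVXV

Derivation:
Initial: RUUULLL -> [(0, 0), (1, 0), (1, 1), (1, 2), (1, 3), (0, 3), (-1, 3), (-2, 3)]
Fold 1: move[5]->R => RUUULRL INVALID (collision), skipped
Fold 2: move[1]->R => RRUULLL VALID
Fold 3: move[1]->D => RDUULLL INVALID (collision), skipped
Fold 4: move[2]->R => RRRULLL VALID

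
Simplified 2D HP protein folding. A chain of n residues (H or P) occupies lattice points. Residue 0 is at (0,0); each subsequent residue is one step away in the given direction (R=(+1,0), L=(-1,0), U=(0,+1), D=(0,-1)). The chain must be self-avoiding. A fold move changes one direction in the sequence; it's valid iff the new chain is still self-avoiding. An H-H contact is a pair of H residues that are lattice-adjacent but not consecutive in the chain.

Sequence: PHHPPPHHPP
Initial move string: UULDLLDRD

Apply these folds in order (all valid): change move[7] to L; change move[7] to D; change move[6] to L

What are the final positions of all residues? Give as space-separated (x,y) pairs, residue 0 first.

Initial moves: UULDLLDRD
Fold: move[7]->L => UULDLLDLD (positions: [(0, 0), (0, 1), (0, 2), (-1, 2), (-1, 1), (-2, 1), (-3, 1), (-3, 0), (-4, 0), (-4, -1)])
Fold: move[7]->D => UULDLLDDD (positions: [(0, 0), (0, 1), (0, 2), (-1, 2), (-1, 1), (-2, 1), (-3, 1), (-3, 0), (-3, -1), (-3, -2)])
Fold: move[6]->L => UULDLLLDD (positions: [(0, 0), (0, 1), (0, 2), (-1, 2), (-1, 1), (-2, 1), (-3, 1), (-4, 1), (-4, 0), (-4, -1)])

Answer: (0,0) (0,1) (0,2) (-1,2) (-1,1) (-2,1) (-3,1) (-4,1) (-4,0) (-4,-1)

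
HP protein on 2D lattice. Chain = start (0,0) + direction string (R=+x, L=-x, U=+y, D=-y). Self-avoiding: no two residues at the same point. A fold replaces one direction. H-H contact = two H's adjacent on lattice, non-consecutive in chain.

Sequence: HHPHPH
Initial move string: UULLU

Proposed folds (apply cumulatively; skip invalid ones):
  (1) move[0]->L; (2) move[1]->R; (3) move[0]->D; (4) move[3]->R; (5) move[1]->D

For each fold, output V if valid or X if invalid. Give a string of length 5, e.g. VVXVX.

Initial: UULLU -> [(0, 0), (0, 1), (0, 2), (-1, 2), (-2, 2), (-2, 3)]
Fold 1: move[0]->L => LULLU VALID
Fold 2: move[1]->R => LRLLU INVALID (collision), skipped
Fold 3: move[0]->D => DULLU INVALID (collision), skipped
Fold 4: move[3]->R => LULRU INVALID (collision), skipped
Fold 5: move[1]->D => LDLLU VALID

Answer: VXXXV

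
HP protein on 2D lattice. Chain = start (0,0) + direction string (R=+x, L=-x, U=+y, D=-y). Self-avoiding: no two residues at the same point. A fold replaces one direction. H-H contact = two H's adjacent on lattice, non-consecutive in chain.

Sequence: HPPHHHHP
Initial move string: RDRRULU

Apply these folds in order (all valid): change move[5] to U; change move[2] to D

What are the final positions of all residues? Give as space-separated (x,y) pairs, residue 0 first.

Initial moves: RDRRULU
Fold: move[5]->U => RDRRUUU (positions: [(0, 0), (1, 0), (1, -1), (2, -1), (3, -1), (3, 0), (3, 1), (3, 2)])
Fold: move[2]->D => RDDRUUU (positions: [(0, 0), (1, 0), (1, -1), (1, -2), (2, -2), (2, -1), (2, 0), (2, 1)])

Answer: (0,0) (1,0) (1,-1) (1,-2) (2,-2) (2,-1) (2,0) (2,1)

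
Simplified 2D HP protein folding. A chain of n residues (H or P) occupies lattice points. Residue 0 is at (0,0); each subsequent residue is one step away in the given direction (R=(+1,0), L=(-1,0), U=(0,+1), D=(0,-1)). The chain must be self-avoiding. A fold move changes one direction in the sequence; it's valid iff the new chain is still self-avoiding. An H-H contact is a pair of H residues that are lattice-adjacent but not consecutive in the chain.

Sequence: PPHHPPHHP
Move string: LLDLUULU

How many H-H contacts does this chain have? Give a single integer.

Positions: [(0, 0), (-1, 0), (-2, 0), (-2, -1), (-3, -1), (-3, 0), (-3, 1), (-4, 1), (-4, 2)]
No H-H contacts found.

Answer: 0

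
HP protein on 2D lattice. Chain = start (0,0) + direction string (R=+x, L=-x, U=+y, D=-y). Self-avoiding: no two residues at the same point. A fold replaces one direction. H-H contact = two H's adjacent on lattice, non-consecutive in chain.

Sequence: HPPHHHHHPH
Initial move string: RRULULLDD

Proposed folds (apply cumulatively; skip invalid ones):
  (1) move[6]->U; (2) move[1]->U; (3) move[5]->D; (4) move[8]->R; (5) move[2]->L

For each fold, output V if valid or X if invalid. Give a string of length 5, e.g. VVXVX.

Initial: RRULULLDD -> [(0, 0), (1, 0), (2, 0), (2, 1), (1, 1), (1, 2), (0, 2), (-1, 2), (-1, 1), (-1, 0)]
Fold 1: move[6]->U => RRULULUDD INVALID (collision), skipped
Fold 2: move[1]->U => RUULULLDD VALID
Fold 3: move[5]->D => RUULUDLDD INVALID (collision), skipped
Fold 4: move[8]->R => RUULULLDR VALID
Fold 5: move[2]->L => RULLULLDR VALID

Answer: XVXVV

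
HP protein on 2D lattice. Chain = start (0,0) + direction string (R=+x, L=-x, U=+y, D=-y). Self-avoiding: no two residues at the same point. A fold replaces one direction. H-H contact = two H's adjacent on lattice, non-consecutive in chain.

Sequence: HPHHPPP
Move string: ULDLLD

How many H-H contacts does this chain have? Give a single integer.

Answer: 1

Derivation:
Positions: [(0, 0), (0, 1), (-1, 1), (-1, 0), (-2, 0), (-3, 0), (-3, -1)]
H-H contact: residue 0 @(0,0) - residue 3 @(-1, 0)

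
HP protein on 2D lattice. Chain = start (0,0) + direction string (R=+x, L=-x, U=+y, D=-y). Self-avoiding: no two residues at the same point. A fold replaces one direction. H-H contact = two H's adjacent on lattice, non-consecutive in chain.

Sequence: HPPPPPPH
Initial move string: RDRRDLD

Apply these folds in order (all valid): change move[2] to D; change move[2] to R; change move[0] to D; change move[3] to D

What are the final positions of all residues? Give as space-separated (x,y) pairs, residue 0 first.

Initial moves: RDRRDLD
Fold: move[2]->D => RDDRDLD (positions: [(0, 0), (1, 0), (1, -1), (1, -2), (2, -2), (2, -3), (1, -3), (1, -4)])
Fold: move[2]->R => RDRRDLD (positions: [(0, 0), (1, 0), (1, -1), (2, -1), (3, -1), (3, -2), (2, -2), (2, -3)])
Fold: move[0]->D => DDRRDLD (positions: [(0, 0), (0, -1), (0, -2), (1, -2), (2, -2), (2, -3), (1, -3), (1, -4)])
Fold: move[3]->D => DDRDDLD (positions: [(0, 0), (0, -1), (0, -2), (1, -2), (1, -3), (1, -4), (0, -4), (0, -5)])

Answer: (0,0) (0,-1) (0,-2) (1,-2) (1,-3) (1,-4) (0,-4) (0,-5)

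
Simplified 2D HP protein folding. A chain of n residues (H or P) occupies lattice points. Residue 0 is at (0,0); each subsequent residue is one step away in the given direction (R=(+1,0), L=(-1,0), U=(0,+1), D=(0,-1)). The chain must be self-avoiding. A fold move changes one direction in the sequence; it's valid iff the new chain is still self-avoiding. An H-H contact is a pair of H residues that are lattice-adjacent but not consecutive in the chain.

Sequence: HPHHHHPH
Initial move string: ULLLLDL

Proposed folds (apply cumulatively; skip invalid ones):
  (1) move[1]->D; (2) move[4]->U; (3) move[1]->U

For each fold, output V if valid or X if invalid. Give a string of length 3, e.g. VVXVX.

Answer: XXV

Derivation:
Initial: ULLLLDL -> [(0, 0), (0, 1), (-1, 1), (-2, 1), (-3, 1), (-4, 1), (-4, 0), (-5, 0)]
Fold 1: move[1]->D => UDLLLDL INVALID (collision), skipped
Fold 2: move[4]->U => ULLLUDL INVALID (collision), skipped
Fold 3: move[1]->U => UULLLDL VALID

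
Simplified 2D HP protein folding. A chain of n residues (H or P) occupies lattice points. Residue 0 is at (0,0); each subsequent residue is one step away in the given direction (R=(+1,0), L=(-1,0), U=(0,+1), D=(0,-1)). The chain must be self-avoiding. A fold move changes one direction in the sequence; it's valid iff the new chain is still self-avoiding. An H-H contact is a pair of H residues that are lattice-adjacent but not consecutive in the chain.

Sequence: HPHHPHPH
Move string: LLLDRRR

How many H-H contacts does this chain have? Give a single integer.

Answer: 2

Derivation:
Positions: [(0, 0), (-1, 0), (-2, 0), (-3, 0), (-3, -1), (-2, -1), (-1, -1), (0, -1)]
H-H contact: residue 0 @(0,0) - residue 7 @(0, -1)
H-H contact: residue 2 @(-2,0) - residue 5 @(-2, -1)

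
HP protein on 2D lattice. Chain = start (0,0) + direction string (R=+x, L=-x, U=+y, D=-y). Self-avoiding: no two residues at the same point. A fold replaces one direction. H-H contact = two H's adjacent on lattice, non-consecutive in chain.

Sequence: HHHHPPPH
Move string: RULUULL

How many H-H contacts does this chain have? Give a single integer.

Positions: [(0, 0), (1, 0), (1, 1), (0, 1), (0, 2), (0, 3), (-1, 3), (-2, 3)]
H-H contact: residue 0 @(0,0) - residue 3 @(0, 1)

Answer: 1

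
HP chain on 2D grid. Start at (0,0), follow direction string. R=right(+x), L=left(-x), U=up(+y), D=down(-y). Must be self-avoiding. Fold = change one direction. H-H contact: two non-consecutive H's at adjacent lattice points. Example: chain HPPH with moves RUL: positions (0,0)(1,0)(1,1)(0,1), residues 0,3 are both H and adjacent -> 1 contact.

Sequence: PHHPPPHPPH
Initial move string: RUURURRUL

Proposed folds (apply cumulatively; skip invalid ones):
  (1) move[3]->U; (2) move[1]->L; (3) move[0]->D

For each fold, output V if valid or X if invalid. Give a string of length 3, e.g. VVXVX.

Initial: RUURURRUL -> [(0, 0), (1, 0), (1, 1), (1, 2), (2, 2), (2, 3), (3, 3), (4, 3), (4, 4), (3, 4)]
Fold 1: move[3]->U => RUUUURRUL VALID
Fold 2: move[1]->L => RLUUURRUL INVALID (collision), skipped
Fold 3: move[0]->D => DUUUURRUL INVALID (collision), skipped

Answer: VXX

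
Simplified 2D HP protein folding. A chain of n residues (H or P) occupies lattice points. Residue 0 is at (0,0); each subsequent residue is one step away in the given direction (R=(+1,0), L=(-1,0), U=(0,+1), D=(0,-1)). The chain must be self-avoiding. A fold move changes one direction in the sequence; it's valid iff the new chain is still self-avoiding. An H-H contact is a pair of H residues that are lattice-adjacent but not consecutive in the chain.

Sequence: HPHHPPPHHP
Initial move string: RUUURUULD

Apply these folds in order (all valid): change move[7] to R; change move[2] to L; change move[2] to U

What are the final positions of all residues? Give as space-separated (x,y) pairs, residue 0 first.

Answer: (0,0) (1,0) (1,1) (1,2) (1,3) (2,3) (2,4) (2,5) (3,5) (3,4)

Derivation:
Initial moves: RUUURUULD
Fold: move[7]->R => RUUURUURD (positions: [(0, 0), (1, 0), (1, 1), (1, 2), (1, 3), (2, 3), (2, 4), (2, 5), (3, 5), (3, 4)])
Fold: move[2]->L => RULURUURD (positions: [(0, 0), (1, 0), (1, 1), (0, 1), (0, 2), (1, 2), (1, 3), (1, 4), (2, 4), (2, 3)])
Fold: move[2]->U => RUUURUURD (positions: [(0, 0), (1, 0), (1, 1), (1, 2), (1, 3), (2, 3), (2, 4), (2, 5), (3, 5), (3, 4)])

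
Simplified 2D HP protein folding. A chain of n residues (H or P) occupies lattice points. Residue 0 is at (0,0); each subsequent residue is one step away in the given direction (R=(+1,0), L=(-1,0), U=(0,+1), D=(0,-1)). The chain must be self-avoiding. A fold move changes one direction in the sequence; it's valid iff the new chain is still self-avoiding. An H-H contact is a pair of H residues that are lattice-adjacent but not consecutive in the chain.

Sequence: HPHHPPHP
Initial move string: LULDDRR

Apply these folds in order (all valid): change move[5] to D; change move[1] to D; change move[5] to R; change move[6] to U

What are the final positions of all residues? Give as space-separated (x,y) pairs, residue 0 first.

Answer: (0,0) (-1,0) (-1,-1) (-2,-1) (-2,-2) (-2,-3) (-1,-3) (-1,-2)

Derivation:
Initial moves: LULDDRR
Fold: move[5]->D => LULDDDR (positions: [(0, 0), (-1, 0), (-1, 1), (-2, 1), (-2, 0), (-2, -1), (-2, -2), (-1, -2)])
Fold: move[1]->D => LDLDDDR (positions: [(0, 0), (-1, 0), (-1, -1), (-2, -1), (-2, -2), (-2, -3), (-2, -4), (-1, -4)])
Fold: move[5]->R => LDLDDRR (positions: [(0, 0), (-1, 0), (-1, -1), (-2, -1), (-2, -2), (-2, -3), (-1, -3), (0, -3)])
Fold: move[6]->U => LDLDDRU (positions: [(0, 0), (-1, 0), (-1, -1), (-2, -1), (-2, -2), (-2, -3), (-1, -3), (-1, -2)])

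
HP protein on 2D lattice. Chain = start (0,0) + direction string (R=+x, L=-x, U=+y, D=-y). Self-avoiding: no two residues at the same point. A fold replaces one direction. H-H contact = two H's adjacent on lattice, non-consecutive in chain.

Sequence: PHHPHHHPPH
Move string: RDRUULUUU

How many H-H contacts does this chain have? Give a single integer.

Answer: 2

Derivation:
Positions: [(0, 0), (1, 0), (1, -1), (2, -1), (2, 0), (2, 1), (1, 1), (1, 2), (1, 3), (1, 4)]
H-H contact: residue 1 @(1,0) - residue 4 @(2, 0)
H-H contact: residue 1 @(1,0) - residue 6 @(1, 1)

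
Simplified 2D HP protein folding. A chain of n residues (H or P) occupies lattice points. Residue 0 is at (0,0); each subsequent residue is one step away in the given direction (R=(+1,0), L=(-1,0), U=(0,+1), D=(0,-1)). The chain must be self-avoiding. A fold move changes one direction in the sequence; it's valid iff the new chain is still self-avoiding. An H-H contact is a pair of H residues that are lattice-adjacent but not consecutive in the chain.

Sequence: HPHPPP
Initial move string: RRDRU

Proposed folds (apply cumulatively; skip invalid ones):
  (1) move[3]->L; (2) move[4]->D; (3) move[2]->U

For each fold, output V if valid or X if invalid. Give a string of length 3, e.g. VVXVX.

Initial: RRDRU -> [(0, 0), (1, 0), (2, 0), (2, -1), (3, -1), (3, 0)]
Fold 1: move[3]->L => RRDLU INVALID (collision), skipped
Fold 2: move[4]->D => RRDRD VALID
Fold 3: move[2]->U => RRURD VALID

Answer: XVV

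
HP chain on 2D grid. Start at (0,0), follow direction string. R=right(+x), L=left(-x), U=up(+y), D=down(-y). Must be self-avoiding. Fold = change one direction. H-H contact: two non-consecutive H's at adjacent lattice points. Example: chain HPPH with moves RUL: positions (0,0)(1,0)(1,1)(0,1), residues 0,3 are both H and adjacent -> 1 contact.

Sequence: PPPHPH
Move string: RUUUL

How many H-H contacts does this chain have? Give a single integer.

Positions: [(0, 0), (1, 0), (1, 1), (1, 2), (1, 3), (0, 3)]
No H-H contacts found.

Answer: 0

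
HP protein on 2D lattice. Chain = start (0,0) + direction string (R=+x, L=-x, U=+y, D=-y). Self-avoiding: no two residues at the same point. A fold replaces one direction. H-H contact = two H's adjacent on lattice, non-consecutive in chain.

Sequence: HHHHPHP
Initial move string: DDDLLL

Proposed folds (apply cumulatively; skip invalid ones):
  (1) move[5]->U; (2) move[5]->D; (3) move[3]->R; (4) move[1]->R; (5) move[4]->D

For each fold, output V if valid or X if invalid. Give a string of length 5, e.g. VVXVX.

Answer: VVXVV

Derivation:
Initial: DDDLLL -> [(0, 0), (0, -1), (0, -2), (0, -3), (-1, -3), (-2, -3), (-3, -3)]
Fold 1: move[5]->U => DDDLLU VALID
Fold 2: move[5]->D => DDDLLD VALID
Fold 3: move[3]->R => DDDRLD INVALID (collision), skipped
Fold 4: move[1]->R => DRDLLD VALID
Fold 5: move[4]->D => DRDLDD VALID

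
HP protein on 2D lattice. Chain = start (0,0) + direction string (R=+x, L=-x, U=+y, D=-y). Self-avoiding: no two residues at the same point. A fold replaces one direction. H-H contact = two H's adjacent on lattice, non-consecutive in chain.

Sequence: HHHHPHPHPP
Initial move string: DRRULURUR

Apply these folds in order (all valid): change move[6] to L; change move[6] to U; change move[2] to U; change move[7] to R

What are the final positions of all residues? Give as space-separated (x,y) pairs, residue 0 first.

Initial moves: DRRULURUR
Fold: move[6]->L => DRRULULUR (positions: [(0, 0), (0, -1), (1, -1), (2, -1), (2, 0), (1, 0), (1, 1), (0, 1), (0, 2), (1, 2)])
Fold: move[6]->U => DRRULUUUR (positions: [(0, 0), (0, -1), (1, -1), (2, -1), (2, 0), (1, 0), (1, 1), (1, 2), (1, 3), (2, 3)])
Fold: move[2]->U => DRUULUUUR (positions: [(0, 0), (0, -1), (1, -1), (1, 0), (1, 1), (0, 1), (0, 2), (0, 3), (0, 4), (1, 4)])
Fold: move[7]->R => DRUULUURR (positions: [(0, 0), (0, -1), (1, -1), (1, 0), (1, 1), (0, 1), (0, 2), (0, 3), (1, 3), (2, 3)])

Answer: (0,0) (0,-1) (1,-1) (1,0) (1,1) (0,1) (0,2) (0,3) (1,3) (2,3)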